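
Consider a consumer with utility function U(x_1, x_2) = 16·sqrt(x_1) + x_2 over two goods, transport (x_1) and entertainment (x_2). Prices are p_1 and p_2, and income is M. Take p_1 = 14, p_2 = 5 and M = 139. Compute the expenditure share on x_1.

MU_x_1 = 8/√x_1, MU_x_2 = 1. Tangency: 8/√x_1 = p_1/p_2.
Thus x_1* = (8·p_2/p_1)² — independent of M — with the rest of income spent on x_2.
Plugging in: x_1* = (8·5/14)² = 8.1633, x_2* = 4.9429.
Expenditure on x_1: 14·8.1633 = 114.2857; share = 0.8222.

share on x_1 = 0.8222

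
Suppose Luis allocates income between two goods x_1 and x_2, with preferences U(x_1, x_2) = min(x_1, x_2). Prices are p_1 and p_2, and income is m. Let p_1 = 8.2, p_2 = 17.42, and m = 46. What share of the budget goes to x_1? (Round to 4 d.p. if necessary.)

share on x_1 = 0.3201

With perfect complements, no substitution: consume in ratio x_1:x_2 = 1:1.
Budget: p_1·x_1 + p_2·x_1 = m, so (p_1 + p_2)·x_1 = m.
Demand: x_1*(p_1,p_2,m) = m/(p_1 + p_2), x_2* = m/(p_1 + p_2).
Here 8.2 + 17.42 = 25.62, giving x_1* = 1.7955 and x_2* = 1.7955.
Expenditure on x_1: 8.2·1.7955 = 14.7229; share = 0.3201.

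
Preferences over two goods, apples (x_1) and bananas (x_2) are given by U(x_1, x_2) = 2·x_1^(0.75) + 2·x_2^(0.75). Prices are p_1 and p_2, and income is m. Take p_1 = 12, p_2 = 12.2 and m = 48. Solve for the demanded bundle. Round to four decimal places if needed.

x_1* = 2.0496, x_2* = 1.9184

MRS = MU_x_1/MU_x_2 = (x_2/x_1)^(0.25). Set equal to p_1/p_2.
Hence x_2/x_1 = (p_1/p_2)^(1/(0.25)), i.e. raised to the 4 power.
With the ratio pinned down, the budget gives x_1* = m/(p_1 + p_2·(x_2/x_1)) and x_2* = (x_2/x_1)·x_1*.
Numerically x_2/x_1 = 0.936021, so x_1* = 48/(12 + 12.2·0.936021) = 2.0496 and x_2* = 0.936021·2.0496 = 1.9184.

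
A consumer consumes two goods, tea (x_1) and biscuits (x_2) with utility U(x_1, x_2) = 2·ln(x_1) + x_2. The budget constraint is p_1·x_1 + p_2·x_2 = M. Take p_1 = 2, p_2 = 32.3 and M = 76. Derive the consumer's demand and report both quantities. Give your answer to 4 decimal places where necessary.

So x_1*(p_1,p_2) = 2·p_2/p_1, independent of income; and x_2* = (M − 2·p_2)/p_2.
At the given prices: x_1* = 2·32.3/2 = 32.3, and x_2* = 0.3529.

x_1* = 32.3, x_2* = 0.3529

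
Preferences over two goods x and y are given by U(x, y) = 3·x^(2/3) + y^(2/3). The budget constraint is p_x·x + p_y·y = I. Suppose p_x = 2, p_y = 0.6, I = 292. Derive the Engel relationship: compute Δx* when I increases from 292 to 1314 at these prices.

MU_x ∝ 3·x^(-1/3), MU_y ∝ y^(-1/3), so MRS = 3·(y/x)^(1/3) = p_x/p_y.
Solve for the ratio: y/x = [(1/3)·p_x/p_y]^(3).
With the ratio pinned down, the budget gives x* = I/(p_x + p_y·(y/x)) and y* = (y/x)·x*.
Numerically y/x = 1.371742, so x* = 292/(2 + 0.6·1.371742) = 103.4344.
At I' = 1314: x* = 465.4548. Change: 465.4548 − 103.4344 = 362.0204.

Δx* = 362.0204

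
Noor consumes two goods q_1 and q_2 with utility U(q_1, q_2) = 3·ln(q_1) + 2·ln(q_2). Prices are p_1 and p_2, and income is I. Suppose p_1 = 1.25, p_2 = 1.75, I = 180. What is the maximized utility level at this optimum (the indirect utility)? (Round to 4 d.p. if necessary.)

MU_q_1/MU_q_2 = (3·q_2)/(2·q_1); tangency sets this equal to p_1/p_2.
Rearranging, p_2·q_2 = (2/3)·p_1·q_1. Substituting into the budget gives p_1·q_1·(1 + (2/3)) = I.
Demand: q_1*(p_1,p_2,I) = 0.6·I/p_1 and q_2* = 0.4·I/p_2.
At p_1=1.25, p_2=1.75, I=180: q_1* = 0.6·180/1.25 = 86.4, q_2* = 41.1429.
Utility at the optimum: U(86.4, 41.1429) = 20.8111.

V = 20.8111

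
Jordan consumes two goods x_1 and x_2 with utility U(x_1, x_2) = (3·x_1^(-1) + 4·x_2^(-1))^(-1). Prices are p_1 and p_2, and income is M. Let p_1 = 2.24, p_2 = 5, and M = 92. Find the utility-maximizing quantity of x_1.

x_1* = 15.0712

Numerically x_2/x_1 = 0.772873, so x_1* = 92/(2.24 + 5·0.772873) = 15.0712.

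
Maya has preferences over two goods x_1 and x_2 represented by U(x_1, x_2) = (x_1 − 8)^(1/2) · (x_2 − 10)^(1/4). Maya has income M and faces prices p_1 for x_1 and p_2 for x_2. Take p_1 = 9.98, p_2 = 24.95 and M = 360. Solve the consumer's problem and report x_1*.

x_1* = 10.0481

After buying the subsistence bundle (8, 10), a share 2/3 of the remaining income goes to x_1: x_1* = 8 + 2/3·(M − 8p_1 − 10p_2)/p_1.
Discretionary income = 360 − 8·9.98 − 10·24.95 = 30.66; x_1* = 8 + 2/3·30.66/9.98 = 10.0481.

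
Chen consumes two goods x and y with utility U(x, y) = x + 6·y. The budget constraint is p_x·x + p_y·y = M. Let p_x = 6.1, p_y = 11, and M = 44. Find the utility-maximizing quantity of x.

x* = 0

Perfect substitutes: compare marginal utility per dollar. 1/p_x vs 6/p_y → 0.1639 vs 0.5455.
y gives more utility per dollar, so spend all income on y: y* = M/p_y, x* = 0.
Numerically: x* = 0, y* = 4.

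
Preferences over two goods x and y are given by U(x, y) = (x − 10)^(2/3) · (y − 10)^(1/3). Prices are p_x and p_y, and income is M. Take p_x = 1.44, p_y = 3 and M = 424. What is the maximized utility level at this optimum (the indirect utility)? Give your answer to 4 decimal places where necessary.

V = 109.2135

This is Cobb-Douglas in (x−10, y−10): tangency gives 2/3·p_y·(y−10) = 1/3·p_x·(x−10).
Substituting into the budget: x* = 10 + 2/3·(M − 10·p_x − 10·p_y)/p_x, and y* = 10 + 1/3·(…)/p_y.
Discretionary income = 424 − 10·1.44 − 10·3 = 379.6; x* = 10 + 2/3·379.6/1.44 = 185.7407; y* = 10 + 1/3·379.6/3 = 52.1778.
Utility at the optimum: U(185.7407, 52.1778) = 109.2135.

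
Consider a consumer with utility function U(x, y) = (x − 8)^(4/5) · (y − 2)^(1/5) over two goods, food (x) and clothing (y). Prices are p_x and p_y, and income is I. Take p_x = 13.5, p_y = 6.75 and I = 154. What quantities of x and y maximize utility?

After buying the subsistence bundle (8, 2), a share 0.8 of the remaining income goes to x: x* = 8 + 0.8·(I − 8p_x − 2p_y)/p_x.
Discretionary income = 154 − 8·13.5 − 2·6.75 = 32.5; x* = 8 + 0.8·32.5/13.5 = 9.9259; y* = 2 + 0.2·32.5/6.75 = 2.963.

x* = 9.9259, y* = 2.963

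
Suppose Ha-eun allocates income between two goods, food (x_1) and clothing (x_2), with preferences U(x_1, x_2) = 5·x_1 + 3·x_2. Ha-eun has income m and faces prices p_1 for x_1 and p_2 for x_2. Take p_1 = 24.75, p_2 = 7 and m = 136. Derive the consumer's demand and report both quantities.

x_1* = 0, x_2* = 19.4286

Linear utility — the consumer picks whichever good has higher MU/price: 5/24.75 = 0.202 vs 3/7 = 0.4286.
x_2 gives more utility per dollar, so spend all income on x_2: x_2* = m/p_2, x_1* = 0.
Numerically: x_1* = 0, x_2* = 19.4286.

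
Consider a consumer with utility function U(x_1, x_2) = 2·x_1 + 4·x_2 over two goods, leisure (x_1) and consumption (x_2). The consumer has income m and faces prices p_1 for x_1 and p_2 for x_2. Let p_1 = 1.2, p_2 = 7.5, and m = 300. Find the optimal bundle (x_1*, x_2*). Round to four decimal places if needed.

Perfect substitutes: compare marginal utility per dollar. 2/p_1 vs 4/p_2 → 1.6667 vs 0.5333.
x_1 gives more utility per dollar, so spend all income on x_1: x_1* = m/p_1, x_2* = 0.
Numerically: x_1* = 250, x_2* = 0.

x_1* = 250, x_2* = 0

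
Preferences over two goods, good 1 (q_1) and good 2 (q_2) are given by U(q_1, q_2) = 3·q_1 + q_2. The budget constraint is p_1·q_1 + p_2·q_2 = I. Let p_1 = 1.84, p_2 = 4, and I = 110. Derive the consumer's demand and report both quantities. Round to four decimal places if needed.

q_1* = 59.7826, q_2* = 0

Perfect substitutes: compare marginal utility per dollar. 3/p_1 vs 1/p_2 → 1.6304 vs 0.25.
q_1 gives more utility per dollar, so spend all income on q_1: q_1* = I/p_1, q_2* = 0.
Numerically: q_1* = 59.7826, q_2* = 0.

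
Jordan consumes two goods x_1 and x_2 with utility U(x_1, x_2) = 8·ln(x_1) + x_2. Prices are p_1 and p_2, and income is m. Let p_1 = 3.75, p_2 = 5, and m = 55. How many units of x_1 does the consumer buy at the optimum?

x_1* = 10.6667

MU_x_1 = 8/x_1, MU_x_2 = 1. Tangency: 8/x_1 = p_1/p_2.
So x_1*(p_1,p_2) = 8·p_2/p_1, independent of income; and x_2* = (m − 8·p_2)/p_2.
At the given prices: x_1* = 8·5/3.75 = 10.6667.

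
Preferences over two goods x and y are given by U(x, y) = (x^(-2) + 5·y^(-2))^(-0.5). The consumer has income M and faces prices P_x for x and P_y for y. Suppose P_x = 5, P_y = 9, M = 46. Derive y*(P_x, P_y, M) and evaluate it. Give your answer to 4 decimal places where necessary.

With the ratio pinned down, the budget gives x* = M/(P_x + P_y·(y/x)) and y* = (y/x)·x*.
Numerically y/x = 1.405721, so x* = 46/(5 + 9·1.405721) = 2.606 and y* = 1.405721·2.606 = 3.6633.

y* = 3.6633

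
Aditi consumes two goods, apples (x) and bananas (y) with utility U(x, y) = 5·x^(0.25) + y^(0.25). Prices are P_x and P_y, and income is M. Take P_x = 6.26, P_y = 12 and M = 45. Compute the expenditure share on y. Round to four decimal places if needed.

share on y = 0.0861

MRS = MU_x/MU_y = 5·(y/x)^(0.75). Set equal to P_x/P_y.
Solve for the ratio: y/x = [(1/5)·P_x/P_y]^(4/3).
With the ratio pinned down, the budget gives x* = M/(P_x + P_y·(y/x)) and y* = (y/x)·x*.
Numerically y/x = 0.049117, so x* = 45/(6.26 + 12·0.049117) = 6.5699 and y* = 0.049117·6.5699 = 0.3227.
Expenditure on y: 12·0.3227 = 3.8723; share = 0.0861.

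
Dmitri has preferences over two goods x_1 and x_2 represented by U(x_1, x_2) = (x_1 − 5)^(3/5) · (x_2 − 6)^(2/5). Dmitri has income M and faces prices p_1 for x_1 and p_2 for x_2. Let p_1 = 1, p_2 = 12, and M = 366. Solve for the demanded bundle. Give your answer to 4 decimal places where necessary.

MRS = (3/2)·(x_2−6)/(x_1−5). Tangency with p_1/p_2 gives x_2−6 = (2/3)·(p_1/p_2)·(x_1−5).
After buying the subsistence bundle (5, 6), a share 0.6 of the remaining income goes to x_1: x_1* = 5 + 0.6·(M − 5p_1 − 6p_2)/p_1.
Discretionary income = 366 − 5·1 − 6·12 = 289; x_1* = 5 + 0.6·289/1 = 178.4; x_2* = 6 + 0.4·289/12 = 15.6333.

x_1* = 178.4, x_2* = 15.6333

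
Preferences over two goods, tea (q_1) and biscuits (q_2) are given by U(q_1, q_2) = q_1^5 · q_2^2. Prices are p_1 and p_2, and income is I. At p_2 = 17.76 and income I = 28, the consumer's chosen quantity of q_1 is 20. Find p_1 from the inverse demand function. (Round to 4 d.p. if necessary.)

Tangency: MRS = (5/2)·q_2/q_1 = p_1/p_2.
Rearranging, p_2·q_2 = (2/5)·p_1·q_1. Substituting into the budget gives p_1·q_1·(1 + (2/5)) = I.
Demand: q_1*(p_1,p_2,I) = 5/7·I/p_1 and q_2* = 2/7·I/p_2.
Set q_1* = 20 in the demand function and solve for p_1: p_1 = 1.

p_1 = 1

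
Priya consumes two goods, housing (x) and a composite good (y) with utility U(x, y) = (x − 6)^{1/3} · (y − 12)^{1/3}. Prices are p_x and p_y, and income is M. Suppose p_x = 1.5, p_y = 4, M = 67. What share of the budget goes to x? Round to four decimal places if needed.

After buying the subsistence bundle (6, 12), a share 0.5 of the remaining income goes to x: x* = 6 + 0.5·(M − 6p_x − 12p_y)/p_x.
Discretionary income = 67 − 6·1.5 − 12·4 = 10; x* = 6 + 0.5·10/1.5 = 9.3333; y* = 12 + 0.5·10/4 = 13.25.
Expenditure on x: 1.5·9.3333 = 14; share = 0.209.

share on x = 0.209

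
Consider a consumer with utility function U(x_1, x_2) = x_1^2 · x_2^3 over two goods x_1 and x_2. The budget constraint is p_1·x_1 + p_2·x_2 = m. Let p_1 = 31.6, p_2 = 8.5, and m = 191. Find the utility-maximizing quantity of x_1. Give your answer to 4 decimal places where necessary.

x_1* = 2.4177

At p_1=31.6, p_2=8.5, m=191: x_1* = 0.4·191/31.6 = 2.4177.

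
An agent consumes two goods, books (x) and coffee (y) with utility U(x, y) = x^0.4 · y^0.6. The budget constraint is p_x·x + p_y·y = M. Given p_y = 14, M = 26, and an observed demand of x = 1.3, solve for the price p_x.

The MRS is (2/3)·y/x. Set MRS = p_x/p_y.
So 0.4·p_y·y = 0.6·p_x·x; combined with the budget, a share 0.4 of income goes to x.
Demand: x*(p_x,p_y,M) = 0.4·M/p_x and y* = 0.6·M/p_y.
Set x* = 1.3 in the demand function and solve for p_x: p_x = 8.

p_x = 8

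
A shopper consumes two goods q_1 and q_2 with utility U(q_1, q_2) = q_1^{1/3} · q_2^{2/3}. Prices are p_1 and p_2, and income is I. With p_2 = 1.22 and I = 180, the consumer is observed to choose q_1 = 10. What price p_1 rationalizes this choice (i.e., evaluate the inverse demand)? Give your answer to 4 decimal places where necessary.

p_1 = 6

MU_q_1/MU_q_2 = (1/3·q_2)/(2/3·q_1); tangency sets this equal to p_1/p_2.
So 1/3·p_2·q_2 = 2/3·p_1·q_1; combined with the budget, a share 1/3 of income goes to q_1.
Demand: q_1*(p_1,p_2,I) = 1/3·I/p_1 and q_2* = 2/3·I/p_2.
Set q_1* = 10 in the demand function and solve for p_1: p_1 = 6.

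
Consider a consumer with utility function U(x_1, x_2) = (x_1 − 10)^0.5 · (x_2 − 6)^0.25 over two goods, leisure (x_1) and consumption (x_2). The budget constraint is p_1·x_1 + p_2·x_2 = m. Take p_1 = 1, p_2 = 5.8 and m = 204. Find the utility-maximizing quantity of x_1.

Let x_1' = x_1−10, x_2' = x_2−6. MRS = 2·x_2'/x_1' = p_1/p_2.
Substituting into the budget: x_1* = 10 + 2/3·(m − 10·p_1 − 6·p_2)/p_1, and x_2* = 6 + 1/3·(…)/p_2.
Discretionary income = 204 − 10·1 − 6·5.8 = 159.2; x_1* = 10 + 2/3·159.2/1 = 116.1333.

x_1* = 116.1333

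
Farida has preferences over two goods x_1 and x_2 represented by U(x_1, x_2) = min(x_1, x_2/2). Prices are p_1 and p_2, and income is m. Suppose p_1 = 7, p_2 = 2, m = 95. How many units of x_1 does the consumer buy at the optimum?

x_1* = 8.6364

Leontief preferences: the optimum is at the kink where x_1/1 = x_2/2, i.e. x_2 = 2·x_1.
Budget: p_1·x_1 + p_2·2·x_1 = m, so (p_1 + 2·p_2)·x_1 = m.
Demand: x_1*(p_1,p_2,m) = m/(p_1 + 2·p_2), x_2* = 2·m/(p_1 + 2·p_2).
Here 7 + 2·2 = 11, giving x_1* = 8.6364.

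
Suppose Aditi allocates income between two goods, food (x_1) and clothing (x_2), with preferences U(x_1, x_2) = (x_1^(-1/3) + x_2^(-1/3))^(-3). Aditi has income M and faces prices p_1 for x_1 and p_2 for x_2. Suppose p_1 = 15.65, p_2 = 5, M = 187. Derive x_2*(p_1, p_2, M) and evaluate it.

x_2* = 16.0508

MRS = MU_x_1/MU_x_2 = (x_2/x_1)^(4/3). Set equal to p_1/p_2.
Solve for the ratio: x_2/x_1 = [p_1/p_2]^(0.75).
Substitute x_2 = (x_2/x_1)·x_1 into the budget: x_1* = M/(p_1 + p_2·(x_2/x_1)).
Numerically x_2/x_1 = 2.353197, so x_1* = 187/(15.65 + 5·2.353197) = 6.8208 and x_2* = 2.353197·6.8208 = 16.0508.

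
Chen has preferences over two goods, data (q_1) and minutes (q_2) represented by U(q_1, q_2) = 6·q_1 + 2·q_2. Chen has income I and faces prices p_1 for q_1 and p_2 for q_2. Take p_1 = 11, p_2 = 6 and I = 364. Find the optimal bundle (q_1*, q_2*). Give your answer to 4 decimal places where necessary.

q_1* = 33.0909, q_2* = 0

Perfect substitutes: compare marginal utility per dollar. 6/p_1 vs 2/p_2 → 0.5455 vs 0.3333.
q_1 gives more utility per dollar, so spend all income on q_1: q_1* = I/p_1, q_2* = 0.
Numerically: q_1* = 33.0909, q_2* = 0.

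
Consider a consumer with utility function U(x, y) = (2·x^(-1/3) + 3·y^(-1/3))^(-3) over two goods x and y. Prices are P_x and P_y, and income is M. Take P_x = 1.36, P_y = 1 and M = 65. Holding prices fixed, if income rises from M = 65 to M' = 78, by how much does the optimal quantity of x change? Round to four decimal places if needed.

MU_x ∝ 2·x^(-4/3), MU_y ∝ 3·y^(-4/3), so MRS = (2/3)·(y/x)^(4/3) = P_x/P_y.
Hence y/x = ((3/2)·P_x/P_y)^(1/(4/3)), i.e. raised to the 0.75 power.
With the ratio pinned down, the budget gives x* = M/(P_x + P_y·(y/x)) and y* = (y/x)·x*.
Numerically y/x = 1.706957, so x* = 65/(1.36 + 1·1.706957) = 21.1936.
At M' = 78: x* = 25.4324. Change: 25.4324 − 21.1936 = 4.2387.

Δx* = 4.2387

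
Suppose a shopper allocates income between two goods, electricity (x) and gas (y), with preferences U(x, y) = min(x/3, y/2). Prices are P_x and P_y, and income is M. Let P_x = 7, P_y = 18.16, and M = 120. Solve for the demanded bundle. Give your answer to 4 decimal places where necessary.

x* = 6.2805, y* = 4.187

Demand: x*(P_x,P_y,M) = 3·M/(3·P_x + 2·P_y), y* = 2·M/(3·P_x + 2·P_y).
Here 3·7 + 2·18.16 = 57.32, giving x* = 6.2805 and y* = 4.187.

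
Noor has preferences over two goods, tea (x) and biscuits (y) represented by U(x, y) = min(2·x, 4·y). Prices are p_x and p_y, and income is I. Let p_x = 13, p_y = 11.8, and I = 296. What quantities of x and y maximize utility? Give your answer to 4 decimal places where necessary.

x* = 15.6614, y* = 7.8307

Leontief preferences: the optimum is at the kink where x/4 = y/2, i.e. y = (1/2)·x.
Budget: p_x·x + p_y·(1/2)·x = I, so (4·p_x + 2·p_y)·x = 4·I.
Demand: x*(p_x,p_y,I) = 4·I/(4·p_x + 2·p_y), y* = 2·I/(4·p_x + 2·p_y).
Here 4·13 + 2·11.8 = 75.6, giving x* = 15.6614 and y* = 7.8307.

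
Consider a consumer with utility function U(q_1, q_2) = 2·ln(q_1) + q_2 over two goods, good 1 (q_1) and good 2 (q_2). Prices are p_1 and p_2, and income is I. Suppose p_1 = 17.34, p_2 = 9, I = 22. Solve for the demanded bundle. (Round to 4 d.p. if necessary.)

Set MRS = p_1/p_2: (2/q_1)/1 = p_1/p_2.
So q_1*(p_1,p_2) = 2·p_2/p_1, independent of income; and q_2* = (I − 2·p_2)/p_2.
At the given prices: q_1* = 2·9/17.34 = 1.0381, and q_2* = 0.4444.

q_1* = 1.0381, q_2* = 0.4444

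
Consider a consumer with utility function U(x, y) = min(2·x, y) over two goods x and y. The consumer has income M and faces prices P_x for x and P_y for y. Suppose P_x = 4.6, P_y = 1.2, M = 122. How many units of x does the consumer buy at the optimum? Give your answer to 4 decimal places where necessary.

Demand: x*(P_x,P_y,M) = M/(P_x + 2·P_y), y* = 2·M/(P_x + 2·P_y).
Here 4.6 + 2·1.2 = 7, giving x* = 17.4286.

x* = 17.4286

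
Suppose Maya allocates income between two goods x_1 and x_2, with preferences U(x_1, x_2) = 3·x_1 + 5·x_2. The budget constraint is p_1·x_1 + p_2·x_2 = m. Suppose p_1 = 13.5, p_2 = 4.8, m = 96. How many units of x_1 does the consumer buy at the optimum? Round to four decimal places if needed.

x_1* = 0

Linear utility — the consumer picks whichever good has higher MU/price: 3/13.5 = 0.2222 vs 5/4.8 = 1.0417.
x_2 gives more utility per dollar, so spend all income on x_2: x_2* = m/p_2, x_1* = 0.
Numerically: x_1* = 0, x_2* = 20.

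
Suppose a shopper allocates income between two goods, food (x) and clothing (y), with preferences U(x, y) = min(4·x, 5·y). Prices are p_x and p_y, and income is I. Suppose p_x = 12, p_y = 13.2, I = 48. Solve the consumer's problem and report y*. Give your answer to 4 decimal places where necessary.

y* = 1.7021

Demand: x*(p_x,p_y,I) = 5·I/(5·p_x + 4·p_y), y* = 4·I/(5·p_x + 4·p_y).
Here 5·12 + 4·13.2 = 112.8, giving y* = 1.7021.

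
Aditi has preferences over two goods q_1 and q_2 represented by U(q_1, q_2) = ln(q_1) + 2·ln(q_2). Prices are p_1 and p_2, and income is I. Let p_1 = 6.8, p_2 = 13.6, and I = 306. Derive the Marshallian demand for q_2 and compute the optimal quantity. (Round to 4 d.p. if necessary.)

q_2* = 15

The MRS is (1/2)·q_2/q_1. Set MRS = p_1/p_2.
Rearranging, p_2·q_2 = 2·p_1·q_1. Substituting into the budget gives p_1·q_1·(1 + 2) = I.
Demand: q_1*(p_1,p_2,I) = 1/3·I/p_1 and q_2* = 2/3·I/p_2.
At p_1=6.8, p_2=13.6, I=306: q_2* = 2/3·306/13.6 = 15.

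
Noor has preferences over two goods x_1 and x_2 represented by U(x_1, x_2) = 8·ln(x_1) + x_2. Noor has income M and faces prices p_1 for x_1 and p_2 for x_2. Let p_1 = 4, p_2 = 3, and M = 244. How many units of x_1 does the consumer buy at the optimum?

MU_x_1 = 8/x_1, MU_x_2 = 1. Tangency: 8/x_1 = p_1/p_2.
So x_1*(p_1,p_2) = 8·p_2/p_1, independent of income; and x_2* = (M − 8·p_2)/p_2.
At the given prices: x_1* = 8·3/4 = 6.

x_1* = 6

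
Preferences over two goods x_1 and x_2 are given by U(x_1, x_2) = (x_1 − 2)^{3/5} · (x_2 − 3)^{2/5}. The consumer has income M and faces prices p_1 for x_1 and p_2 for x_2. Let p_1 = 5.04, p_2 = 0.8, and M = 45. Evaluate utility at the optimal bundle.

V = 6.8734

After buying the subsistence bundle (2, 3), a share 0.6 of the remaining income goes to x_1: x_1* = 2 + 0.6·(M − 2p_1 − 3p_2)/p_1.
Discretionary income = 45 − 2·5.04 − 3·0.8 = 32.52; x_1* = 2 + 0.6·32.52/5.04 = 5.8714; x_2* = 3 + 0.4·32.52/0.8 = 19.26.
Utility at the optimum: U(5.8714, 19.26) = 6.8734.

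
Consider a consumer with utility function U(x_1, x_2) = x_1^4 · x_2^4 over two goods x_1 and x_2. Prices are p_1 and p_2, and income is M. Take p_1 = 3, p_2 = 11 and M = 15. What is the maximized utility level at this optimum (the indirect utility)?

MU_x_1/MU_x_2 = (4·x_2)/(4·x_1); tangency sets this equal to p_1/p_2.
Rearranging, p_2·x_2 = p_1·x_1. Substituting into the budget gives p_1·x_1·(1 + 1) = M.
Demand: x_1*(p_1,p_2,M) = 0.5·M/p_1 and x_2* = 0.5·M/p_2.
At p_1=3, p_2=11, M=15: x_1* = 0.5·15/3 = 2.5, x_2* = 0.6818.
Utility at the optimum: U(2.5, 0.6818) = 8.4418.

V = 8.4418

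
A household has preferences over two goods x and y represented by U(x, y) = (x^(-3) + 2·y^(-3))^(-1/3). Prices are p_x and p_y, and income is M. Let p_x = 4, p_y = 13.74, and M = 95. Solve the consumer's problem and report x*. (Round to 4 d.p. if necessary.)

x* = 5.9367

MRS = MU_x/MU_y = (1/2)·(y/x)^(4). Set equal to p_x/p_y.
Solve for the ratio: y/x = [2·p_x/p_y]^(0.25).
Substitute y = (y/x)·x into the budget: x* = M/(p_x + p_y·(y/x)).
Numerically y/x = 0.873526, so x* = 95/(4 + 13.74·0.873526) = 5.9367.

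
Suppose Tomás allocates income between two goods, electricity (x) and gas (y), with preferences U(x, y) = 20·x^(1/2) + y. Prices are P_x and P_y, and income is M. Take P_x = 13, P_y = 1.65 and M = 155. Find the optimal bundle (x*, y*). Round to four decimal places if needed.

x* = 1.6109, y* = 81.2471

Utility is quasi-linear in y; the FOC for x is 10/√x = P_x/P_y.
Thus x* = (10·P_y/P_x)² — independent of M — with the rest of income spent on y.
Plugging in: x* = (10·1.65/13)² = 1.6109, y* = 81.2471.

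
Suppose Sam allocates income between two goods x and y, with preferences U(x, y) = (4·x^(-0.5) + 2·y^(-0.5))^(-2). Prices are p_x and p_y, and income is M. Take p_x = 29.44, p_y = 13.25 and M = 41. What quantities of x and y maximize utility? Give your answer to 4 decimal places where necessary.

x* = 0.9392, y* = 1.0075

Numerically y/x = 1.072658, so x* = 41/(29.44 + 13.25·1.072658) = 0.9392 and y* = 1.072658·0.9392 = 1.0075.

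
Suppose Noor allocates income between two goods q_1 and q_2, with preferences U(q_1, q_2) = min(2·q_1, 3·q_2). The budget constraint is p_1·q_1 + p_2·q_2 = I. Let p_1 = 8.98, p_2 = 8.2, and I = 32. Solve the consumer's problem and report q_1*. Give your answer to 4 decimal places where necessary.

q_1* = 2.215

With perfect complements, no substitution: consume in ratio q_1:q_2 = 3:2.
Budget: p_1·q_1 + p_2·(2/3)·q_1 = I, so (3·p_1 + 2·p_2)·q_1 = 3·I.
Demand: q_1*(p_1,p_2,I) = 3·I/(3·p_1 + 2·p_2), q_2* = 2·I/(3·p_1 + 2·p_2).
Here 3·8.98 + 2·8.2 = 43.34, giving q_1* = 2.215.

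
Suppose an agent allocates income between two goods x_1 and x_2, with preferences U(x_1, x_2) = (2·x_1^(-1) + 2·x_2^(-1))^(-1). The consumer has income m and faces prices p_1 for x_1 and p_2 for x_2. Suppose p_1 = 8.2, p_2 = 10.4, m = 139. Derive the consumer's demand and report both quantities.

x_1* = 7.9726, x_2* = 7.0793

From the CES first-order condition, (x_2/x_1)^(2) = p_1/p_2.
Hence x_2/x_1 = (p_1/p_2)^(1/(2)), i.e. raised to the 0.5 power.
With the ratio pinned down, the budget gives x_1* = m/(p_1 + p_2·(x_2/x_1)) and x_2* = (x_2/x_1)·x_1*.
Numerically x_2/x_1 = 0.887954, so x_1* = 139/(8.2 + 10.4·0.887954) = 7.9726 and x_2* = 0.887954·7.9726 = 7.0793.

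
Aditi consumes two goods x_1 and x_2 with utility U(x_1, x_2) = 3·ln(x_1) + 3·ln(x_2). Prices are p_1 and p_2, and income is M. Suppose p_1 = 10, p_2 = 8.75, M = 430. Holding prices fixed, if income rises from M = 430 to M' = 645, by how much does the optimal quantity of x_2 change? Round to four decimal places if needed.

Δx_2* = 12.2857

Tangency: MRS = x_2/x_1 = p_1/p_2.
Rearranging, p_2·x_2 = p_1·x_1. Substituting into the budget gives p_1·x_1·(1 + 1) = M.
Demand: x_1*(p_1,p_2,M) = 0.5·M/p_1 and x_2* = 0.5·M/p_2.
At p_1=10, p_2=8.75, M=430: x_2* = 0.5·430/8.75 = 24.5714.
At M' = 645: x_2* = 36.8571. Change: 36.8571 − 24.5714 = 12.2857.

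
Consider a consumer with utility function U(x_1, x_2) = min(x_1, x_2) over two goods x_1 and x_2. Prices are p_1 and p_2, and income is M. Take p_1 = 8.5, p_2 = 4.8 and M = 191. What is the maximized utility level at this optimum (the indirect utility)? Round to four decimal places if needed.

V = 14.3609

Here 8.5 + 4.8 = 13.3, giving x_1* = 14.3609 and x_2* = 14.3609.
Utility at the optimum: U(14.3609, 14.3609) = 14.3609.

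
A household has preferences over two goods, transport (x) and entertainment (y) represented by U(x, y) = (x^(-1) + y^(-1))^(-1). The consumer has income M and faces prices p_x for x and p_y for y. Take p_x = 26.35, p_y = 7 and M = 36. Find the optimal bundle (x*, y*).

x* = 0.9015, y* = 1.7492

From the CES first-order condition, (y/x)^(2) = p_x/p_y.
Solve for the ratio: y/x = [p_x/p_y]^(0.5).
With the ratio pinned down, the budget gives x* = M/(p_x + p_y·(y/x)) and y* = (y/x)·x*.
Numerically y/x = 1.940177, so x* = 36/(26.35 + 7·1.940177) = 0.9015 and y* = 1.940177·0.9015 = 1.7492.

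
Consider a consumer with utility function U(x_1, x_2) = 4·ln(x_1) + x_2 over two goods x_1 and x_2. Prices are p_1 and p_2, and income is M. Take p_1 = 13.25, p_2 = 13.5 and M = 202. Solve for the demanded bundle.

So x_1*(p_1,p_2) = 4·p_2/p_1, independent of income; and x_2* = (M − 4·p_2)/p_2.
At the given prices: x_1* = 4·13.5/13.25 = 4.0755, and x_2* = 10.963.

x_1* = 4.0755, x_2* = 10.963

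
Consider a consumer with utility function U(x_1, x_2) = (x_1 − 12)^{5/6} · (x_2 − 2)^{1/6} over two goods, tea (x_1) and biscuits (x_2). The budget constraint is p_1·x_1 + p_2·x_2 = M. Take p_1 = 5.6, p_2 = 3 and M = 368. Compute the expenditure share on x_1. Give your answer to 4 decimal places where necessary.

MRS = 5·(x_2−2)/(x_1−12). Tangency with p_1/p_2 gives x_2−2 = (1/5)·(p_1/p_2)·(x_1−12).
Substituting into the budget: x_1* = 12 + 5/6·(M − 12·p_1 − 2·p_2)/p_1, and x_2* = 2 + 1/6·(…)/p_2.
Discretionary income = 368 − 12·5.6 − 2·3 = 294.8; x_1* = 12 + 5/6·294.8/5.6 = 55.869; x_2* = 2 + 1/6·294.8/3 = 18.3778.
Expenditure on x_1: 5.6·55.869 = 312.8667; share = 0.8502.

share on x_1 = 0.8502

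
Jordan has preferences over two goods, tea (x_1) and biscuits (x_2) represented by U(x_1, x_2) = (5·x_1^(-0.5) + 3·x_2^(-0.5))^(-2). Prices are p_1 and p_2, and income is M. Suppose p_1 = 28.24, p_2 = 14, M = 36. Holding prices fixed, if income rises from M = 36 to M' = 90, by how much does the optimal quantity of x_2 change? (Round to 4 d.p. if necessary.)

Δx_2* = 1.3894

MU_x_1 ∝ 5·x_1^(-1.5), MU_x_2 ∝ 3·x_2^(-1.5), so MRS = (5/3)·(x_2/x_1)^(1.5) = p_1/p_2.
Hence x_2/x_1 = ((3/5)·p_1/p_2)^(1/(1.5)), i.e. raised to the 2/3 power.
With the ratio pinned down, the budget gives x_1* = M/(p_1 + p_2·(x_2/x_1)) and x_2* = (x_2/x_1)·x_1*.
Numerically x_2/x_1 = 1.135687, so x_1* = 36/(28.24 + 14·1.135687) = 0.8156 and x_2* = 1.135687·0.8156 = 0.9263.
At M' = 90: x_2* = 2.3156. Change: 2.3156 − 0.9263 = 1.3894.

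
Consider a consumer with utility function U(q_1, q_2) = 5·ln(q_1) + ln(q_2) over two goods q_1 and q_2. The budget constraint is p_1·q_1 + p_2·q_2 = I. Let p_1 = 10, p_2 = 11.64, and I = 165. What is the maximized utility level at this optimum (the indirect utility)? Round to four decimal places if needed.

The MRS is 5·q_2/q_1. Set MRS = p_1/p_2.
So 5·p_2·q_2 = p_1·q_1; combined with the budget, a share 5/6 of income goes to q_1.
Demand: q_1*(p_1,p_2,I) = 5/6·I/p_1 and q_2* = 1/6·I/p_2.
At p_1=10, p_2=11.64, I=165: q_1* = 5/6·165/10 = 13.75, q_2* = 2.3625.
Utility at the optimum: U(13.75, 2.3625) = 13.9649.

V = 13.9649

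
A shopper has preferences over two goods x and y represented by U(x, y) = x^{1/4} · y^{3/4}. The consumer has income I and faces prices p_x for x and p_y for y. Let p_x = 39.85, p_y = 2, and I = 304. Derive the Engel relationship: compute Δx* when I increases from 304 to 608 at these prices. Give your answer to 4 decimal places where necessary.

The MRS is (1/3)·y/x. Set MRS = p_x/p_y.
Rearranging, p_y·y = 3·p_x·x. Substituting into the budget gives p_x·x·(1 + 3) = I.
Demand: x*(p_x,p_y,I) = 0.25·I/p_x and y* = 0.75·I/p_y.
At p_x=39.85, p_y=2, I=304: x* = 0.25·304/39.85 = 1.9072.
At I' = 608: x* = 3.8143. Change: 3.8143 − 1.9072 = 1.9072.

Δx* = 1.9072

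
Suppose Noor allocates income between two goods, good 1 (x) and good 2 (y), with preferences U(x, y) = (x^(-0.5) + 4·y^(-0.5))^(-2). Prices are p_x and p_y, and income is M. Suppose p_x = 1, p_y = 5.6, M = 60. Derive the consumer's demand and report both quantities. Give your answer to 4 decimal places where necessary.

MRS = MU_x/MU_y = (1/4)·(y/x)^(1.5). Set equal to p_x/p_y.
Hence y/x = (4·p_x/p_y)^(1/(1.5)), i.e. raised to the 2/3 power.
With the ratio pinned down, the budget gives x* = M/(p_x + p_y·(y/x)) and y* = (y/x)·x*.
Numerically y/x = 0.799064, so x* = 60/(1 + 5.6·0.799064) = 10.9594 and y* = 0.799064·10.9594 = 8.7573.

x* = 10.9594, y* = 8.7573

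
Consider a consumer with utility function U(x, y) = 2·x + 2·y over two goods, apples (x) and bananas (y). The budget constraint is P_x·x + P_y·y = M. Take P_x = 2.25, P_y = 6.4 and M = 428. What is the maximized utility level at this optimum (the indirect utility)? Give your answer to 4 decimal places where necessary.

V = 380.4444

Linear utility — the consumer picks whichever good has higher MU/price: 2/2.25 = 0.8889 vs 2/6.4 = 0.3125.
x gives more utility per dollar, so spend all income on x: x* = M/P_x, y* = 0.
Numerically: x* = 190.2222, y* = 0.
Utility at the optimum: U(190.2222, 0) = 380.4444.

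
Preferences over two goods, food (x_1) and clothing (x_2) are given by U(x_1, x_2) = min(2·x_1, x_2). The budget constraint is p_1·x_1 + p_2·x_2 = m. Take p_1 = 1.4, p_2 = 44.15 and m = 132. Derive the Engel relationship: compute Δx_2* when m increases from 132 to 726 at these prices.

Demand: x_1*(p_1,p_2,m) = m/(p_1 + 2·p_2), x_2* = 2·m/(p_1 + 2·p_2).
Here 1.4 + 2·44.15 = 89.7, giving x_2* = 2.9431.
At m' = 726: x_2* = 16.1873. Change: 16.1873 − 2.9431 = 13.2441.

Δx_2* = 13.2441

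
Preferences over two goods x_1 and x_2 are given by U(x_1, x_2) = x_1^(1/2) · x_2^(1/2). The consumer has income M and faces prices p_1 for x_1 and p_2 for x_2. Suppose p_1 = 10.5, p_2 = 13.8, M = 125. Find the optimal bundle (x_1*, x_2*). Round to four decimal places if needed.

x_1* = 5.9524, x_2* = 4.529

Demand: x_1*(p_1,p_2,M) = 0.5·M/p_1 and x_2* = 0.5·M/p_2.
At p_1=10.5, p_2=13.8, M=125: x_1* = 0.5·125/10.5 = 5.9524, x_2* = 4.529.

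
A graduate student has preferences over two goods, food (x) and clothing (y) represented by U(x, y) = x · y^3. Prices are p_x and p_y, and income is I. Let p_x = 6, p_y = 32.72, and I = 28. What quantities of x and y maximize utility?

MU_x/MU_y = (y)/(3·x); tangency sets this equal to p_x/p_y.
Rearranging, p_y·y = 3·p_x·x. Substituting into the budget gives p_x·x·(1 + 3) = I.
Demand: x*(p_x,p_y,I) = 0.25·I/p_x and y* = 0.75·I/p_y.
At p_x=6, p_y=32.72, I=28: x* = 0.25·28/6 = 1.1667, y* = 0.6418.

x* = 1.1667, y* = 0.6418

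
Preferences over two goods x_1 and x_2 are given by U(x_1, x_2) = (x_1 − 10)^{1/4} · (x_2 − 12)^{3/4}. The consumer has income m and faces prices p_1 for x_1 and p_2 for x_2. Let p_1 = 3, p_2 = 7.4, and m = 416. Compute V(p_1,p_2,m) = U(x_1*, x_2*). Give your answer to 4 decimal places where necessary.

V = 28.6831

This is Cobb-Douglas in (x_1−10, x_2−12): tangency gives 0.25·p_2·(x_2−12) = 0.75·p_1·(x_1−10).
Substituting into the budget: x_1* = 10 + 0.25·(m − 10·p_1 − 12·p_2)/p_1, and x_2* = 12 + 0.75·(…)/p_2.
Discretionary income = 416 − 10·3 − 12·7.4 = 297.2; x_1* = 10 + 0.25·297.2/3 = 34.7667; x_2* = 12 + 0.75·297.2/7.4 = 42.1216.
Utility at the optimum: U(34.7667, 42.1216) = 28.6831.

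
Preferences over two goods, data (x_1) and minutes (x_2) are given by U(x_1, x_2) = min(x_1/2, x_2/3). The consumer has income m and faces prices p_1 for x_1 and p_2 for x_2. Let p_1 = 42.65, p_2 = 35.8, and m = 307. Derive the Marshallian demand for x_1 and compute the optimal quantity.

x_1* = 3.1863

With perfect complements, no substitution: consume in ratio x_1:x_2 = 2:3.
Budget: p_1·x_1 + p_2·(3/2)·x_1 = m, so (2·p_1 + 3·p_2)·x_1 = 2·m.
Demand: x_1*(p_1,p_2,m) = 2·m/(2·p_1 + 3·p_2), x_2* = 3·m/(2·p_1 + 3·p_2).
Here 2·42.65 + 3·35.8 = 192.7, giving x_1* = 3.1863.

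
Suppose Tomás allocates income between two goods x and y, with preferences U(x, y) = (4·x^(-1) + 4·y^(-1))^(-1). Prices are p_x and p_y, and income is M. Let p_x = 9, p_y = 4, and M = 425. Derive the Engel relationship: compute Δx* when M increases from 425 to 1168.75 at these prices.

Δx* = 49.5833

MRS = MU_x/MU_y = (y/x)^(2). Set equal to p_x/p_y.
Hence y/x = (p_x/p_y)^(1/(2)), i.e. raised to the 0.5 power.
Substitute y = (y/x)·x into the budget: x* = M/(p_x + p_y·(y/x)).
Numerically y/x = 1.5, so x* = 425/(9 + 4·1.5) = 28.3333.
At M' = 1168.75: x* = 77.9167. Change: 77.9167 − 28.3333 = 49.5833.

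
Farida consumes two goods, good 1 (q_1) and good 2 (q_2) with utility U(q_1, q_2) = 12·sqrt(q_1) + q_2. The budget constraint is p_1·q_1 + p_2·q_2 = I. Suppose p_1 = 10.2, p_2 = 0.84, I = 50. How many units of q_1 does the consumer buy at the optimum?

Utility is quasi-linear in q_2; the FOC for q_1 is 6/√q_1 = p_1/p_2.
Thus q_1* = (6·p_2/p_1)² — independent of I — with the rest of income spent on q_2.
Plugging in: q_1* = (6·0.84/10.2)² = 0.2442.

q_1* = 0.2442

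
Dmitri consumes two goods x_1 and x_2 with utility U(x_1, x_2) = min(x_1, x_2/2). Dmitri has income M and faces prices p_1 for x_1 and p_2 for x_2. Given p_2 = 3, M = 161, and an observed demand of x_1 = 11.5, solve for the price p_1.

Leontief preferences: the optimum is at the kink where x_1/1 = x_2/2, i.e. x_2 = 2·x_1.
Budget: p_1·x_1 + p_2·2·x_1 = M, so (p_1 + 2·p_2)·x_1 = M.
Demand: x_1*(p_1,p_2,M) = M/(p_1 + 2·p_2), x_2* = 2·M/(p_1 + 2·p_2).
Set x_1* = 11.5 in the demand function and solve for p_1: p_1 = 8.

p_1 = 8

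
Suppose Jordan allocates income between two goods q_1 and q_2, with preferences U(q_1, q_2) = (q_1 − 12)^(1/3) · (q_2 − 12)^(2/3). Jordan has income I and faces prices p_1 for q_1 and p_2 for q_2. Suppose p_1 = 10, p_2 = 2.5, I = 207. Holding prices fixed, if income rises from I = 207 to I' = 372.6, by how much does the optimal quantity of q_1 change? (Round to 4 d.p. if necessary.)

Δq_1* = 5.52

After buying the subsistence bundle (12, 12), a share 1/3 of the remaining income goes to q_1: q_1* = 12 + 1/3·(I − 12p_1 − 12p_2)/p_1.
Discretionary income = 207 − 12·10 − 12·2.5 = 57; q_1* = 12 + 1/3·57/10 = 13.9.
At I' = 372.6: q_1* = 19.42. Change: 19.42 − 13.9 = 5.52.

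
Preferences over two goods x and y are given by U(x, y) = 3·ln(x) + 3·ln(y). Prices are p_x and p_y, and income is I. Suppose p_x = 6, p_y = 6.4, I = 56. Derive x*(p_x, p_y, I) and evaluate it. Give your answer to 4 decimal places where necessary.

Demand: x*(p_x,p_y,I) = 0.5·I/p_x and y* = 0.5·I/p_y.
At p_x=6, p_y=6.4, I=56: x* = 0.5·56/6 = 4.6667.

x* = 4.6667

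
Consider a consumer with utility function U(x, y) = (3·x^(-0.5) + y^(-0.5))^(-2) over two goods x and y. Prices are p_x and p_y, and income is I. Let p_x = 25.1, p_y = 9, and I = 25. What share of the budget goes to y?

share on y = 0.2546

MU_x ∝ 3·x^(-1.5), MU_y ∝ y^(-1.5), so MRS = 3·(y/x)^(1.5) = p_x/p_y.
Hence y/x = ((1/3)·p_x/p_y)^(1/(1.5)), i.e. raised to the 2/3 power.
Substitute y = (y/x)·x into the budget: x* = I/(p_x + p_y·(y/x)).
Numerically y/x = 0.952518, so x* = 25/(25.1 + 9·0.952518) = 0.7424 and y* = 0.952518·0.7424 = 0.7072.
Expenditure on y: 9·0.7072 = 6.3647; share = 0.2546.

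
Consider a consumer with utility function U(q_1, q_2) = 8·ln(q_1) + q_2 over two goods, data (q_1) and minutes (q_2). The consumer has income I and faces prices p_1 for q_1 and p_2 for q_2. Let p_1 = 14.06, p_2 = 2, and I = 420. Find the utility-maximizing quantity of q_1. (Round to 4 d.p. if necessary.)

q_1* = 1.138

MU_q_1 = 8/q_1, MU_q_2 = 1. Tangency: 8/q_1 = p_1/p_2.
So q_1*(p_1,p_2) = 8·p_2/p_1, independent of income; and q_2* = (I − 8·p_2)/p_2.
At the given prices: q_1* = 8·2/14.06 = 1.138.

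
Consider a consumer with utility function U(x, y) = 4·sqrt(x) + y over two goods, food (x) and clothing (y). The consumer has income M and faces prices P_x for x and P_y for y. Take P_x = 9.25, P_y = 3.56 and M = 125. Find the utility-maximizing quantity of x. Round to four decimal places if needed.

Solve: √x = 2·P_y/P_x, so x*(P_x,P_y) = (2·P_y/P_x)², and y* = (M − P_x·x*)/P_y.
Plugging in: x* = (2·3.56/9.25)² = 0.5925.

x* = 0.5925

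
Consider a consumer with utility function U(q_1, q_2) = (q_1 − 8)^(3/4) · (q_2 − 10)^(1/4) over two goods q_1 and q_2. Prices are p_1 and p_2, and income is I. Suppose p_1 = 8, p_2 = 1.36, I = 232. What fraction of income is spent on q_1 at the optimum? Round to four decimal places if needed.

This is Cobb-Douglas in (q_1−8, q_2−10): tangency gives 0.75·p_2·(q_2−10) = 0.25·p_1·(q_1−8).
Substituting into the budget: q_1* = 8 + 0.75·(I − 8·p_1 − 10·p_2)/p_1, and q_2* = 10 + 0.25·(…)/p_2.
Discretionary income = 232 − 8·8 − 10·1.36 = 154.4; q_1* = 8 + 0.75·154.4/8 = 22.475; q_2* = 10 + 0.25·154.4/1.36 = 38.3824.
Expenditure on q_1: 8·22.475 = 179.8; share = 0.775.

share on q_1 = 0.775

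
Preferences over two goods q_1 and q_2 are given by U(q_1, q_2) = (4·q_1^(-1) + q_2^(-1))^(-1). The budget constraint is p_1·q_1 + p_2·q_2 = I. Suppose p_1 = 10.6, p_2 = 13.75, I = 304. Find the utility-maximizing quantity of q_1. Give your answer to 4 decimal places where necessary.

From the CES first-order condition, 4·(q_2/q_1)^(2) = p_1/p_2.
Solve for the ratio: q_2/q_1 = [(1/4)·p_1/p_2]^(0.5).
With the ratio pinned down, the budget gives q_1* = I/(p_1 + p_2·(q_2/q_1)) and q_2* = (q_2/q_1)·q_1*.
Numerically q_2/q_1 = 0.439007, so q_1* = 304/(10.6 + 13.75·0.439007) = 18.2732.

q_1* = 18.2732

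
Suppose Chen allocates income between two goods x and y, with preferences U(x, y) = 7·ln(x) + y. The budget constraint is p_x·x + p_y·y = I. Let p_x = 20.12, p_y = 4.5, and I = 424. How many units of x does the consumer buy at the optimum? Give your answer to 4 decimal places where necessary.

Set MRS = p_x/p_y: (7/x)/1 = p_x/p_y.
So x*(p_x,p_y) = 7·p_y/p_x, independent of income; and y* = (I − 7·p_y)/p_y.
At the given prices: x* = 7·4.5/20.12 = 1.5656.

x* = 1.5656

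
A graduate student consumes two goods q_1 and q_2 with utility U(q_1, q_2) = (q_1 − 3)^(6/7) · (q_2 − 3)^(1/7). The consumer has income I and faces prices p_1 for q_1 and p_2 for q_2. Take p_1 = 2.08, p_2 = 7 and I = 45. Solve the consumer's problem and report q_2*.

q_2* = 3.3624

Substituting into the budget: q_1* = 3 + 6/7·(I − 3·p_1 − 3·p_2)/p_1, and q_2* = 3 + 1/7·(…)/p_2.
Discretionary income = 45 − 3·2.08 − 3·7 = 17.76; q_2* = 3 + 1/7·17.76/7 = 3.3624.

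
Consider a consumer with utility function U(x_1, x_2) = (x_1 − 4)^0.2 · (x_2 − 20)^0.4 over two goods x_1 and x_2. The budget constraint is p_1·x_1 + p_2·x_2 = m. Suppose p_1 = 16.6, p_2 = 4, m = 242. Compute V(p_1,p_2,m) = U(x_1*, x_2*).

Substituting into the budget: x_1* = 4 + 1/3·(m − 4·p_1 − 20·p_2)/p_1, and x_2* = 20 + 2/3·(…)/p_2.
Discretionary income = 242 − 4·16.6 − 20·4 = 95.6; x_1* = 4 + 1/3·95.6/16.6 = 5.9197; x_2* = 20 + 2/3·95.6/4 = 35.9333.
Utility at the optimum: U(5.9197, 35.9333) = 3.448.

V = 3.448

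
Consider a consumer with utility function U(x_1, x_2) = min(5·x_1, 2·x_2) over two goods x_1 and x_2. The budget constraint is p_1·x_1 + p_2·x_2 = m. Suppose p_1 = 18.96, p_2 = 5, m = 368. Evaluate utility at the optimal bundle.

Leontief preferences: the optimum is at the kink where x_1/2 = x_2/5, i.e. x_2 = (5/2)·x_1.
Budget: p_1·x_1 + p_2·(5/2)·x_1 = m, so (2·p_1 + 5·p_2)·x_1 = 2·m.
Demand: x_1*(p_1,p_2,m) = 2·m/(2·p_1 + 5·p_2), x_2* = 5·m/(2·p_1 + 5·p_2).
Here 2·18.96 + 5·5 = 62.92, giving x_1* = 11.6974 and x_2* = 29.2435.
Utility at the optimum: U(11.6974, 29.2435) = 58.487.

V = 58.487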